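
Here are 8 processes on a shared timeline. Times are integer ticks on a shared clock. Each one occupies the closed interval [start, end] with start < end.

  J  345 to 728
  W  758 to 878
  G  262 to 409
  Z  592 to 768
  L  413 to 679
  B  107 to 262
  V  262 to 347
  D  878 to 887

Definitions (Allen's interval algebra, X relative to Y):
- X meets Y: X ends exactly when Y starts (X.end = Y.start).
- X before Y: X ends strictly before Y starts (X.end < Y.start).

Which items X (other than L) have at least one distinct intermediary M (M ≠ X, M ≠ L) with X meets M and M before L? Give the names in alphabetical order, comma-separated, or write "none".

B

Target L = [413, 679].
Intermediaries M with M before L: B, G, V.
Via B — items with X meets B: none.
Via G — items with X meets G: B.
Via V — items with X meets V: B.
Union: B.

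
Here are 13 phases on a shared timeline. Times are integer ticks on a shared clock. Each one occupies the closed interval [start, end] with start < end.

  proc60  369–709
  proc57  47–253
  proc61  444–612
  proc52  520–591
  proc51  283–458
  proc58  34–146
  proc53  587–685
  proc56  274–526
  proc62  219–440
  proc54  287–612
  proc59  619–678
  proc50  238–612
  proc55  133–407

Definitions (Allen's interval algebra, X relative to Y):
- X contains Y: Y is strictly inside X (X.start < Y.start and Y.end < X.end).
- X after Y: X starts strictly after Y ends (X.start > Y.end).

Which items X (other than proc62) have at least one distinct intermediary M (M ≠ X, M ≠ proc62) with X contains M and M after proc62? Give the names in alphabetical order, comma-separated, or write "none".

Target proc62 = [219, 440].
Intermediaries M with M after proc62: proc52, proc53, proc59, proc61.
Via proc52 — items with X contains proc52: proc50, proc54, proc60, proc61.
Via proc53 — items with X contains proc53: proc60.
Via proc59 — items with X contains proc59: proc53, proc60.
Via proc61 — items with X contains proc61: proc60.
Union: proc50, proc53, proc54, proc60, proc61.

proc50, proc53, proc54, proc60, proc61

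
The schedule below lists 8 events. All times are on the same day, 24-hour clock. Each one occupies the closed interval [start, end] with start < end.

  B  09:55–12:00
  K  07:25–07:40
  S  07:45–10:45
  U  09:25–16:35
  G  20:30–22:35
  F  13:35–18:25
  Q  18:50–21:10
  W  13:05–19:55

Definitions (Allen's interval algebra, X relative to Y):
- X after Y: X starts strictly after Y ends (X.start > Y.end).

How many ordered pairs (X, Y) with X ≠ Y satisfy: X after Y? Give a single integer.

20

Checking all 56 ordered pairs for relation 'after'; matching pairs in alphabetical order:
(B, K): B after K ✓
(F, B): F after B ✓
(F, K): F after K ✓
(F, S): F after S ✓
(G, B): G after B ✓
(G, F): G after F ✓
(G, K): G after K ✓
(G, S): G after S ✓
(G, U): G after U ✓
(G, W): G after W ✓
(Q, B): Q after B ✓
(Q, F): Q after F ✓
(Q, K): Q after K ✓
(Q, S): Q after S ✓
(Q, U): Q after U ✓
(S, K): S after K ✓
(U, K): U after K ✓
(W, B): W after B ✓
(W, K): W after K ✓
(W, S): W after S ✓
Count: 20.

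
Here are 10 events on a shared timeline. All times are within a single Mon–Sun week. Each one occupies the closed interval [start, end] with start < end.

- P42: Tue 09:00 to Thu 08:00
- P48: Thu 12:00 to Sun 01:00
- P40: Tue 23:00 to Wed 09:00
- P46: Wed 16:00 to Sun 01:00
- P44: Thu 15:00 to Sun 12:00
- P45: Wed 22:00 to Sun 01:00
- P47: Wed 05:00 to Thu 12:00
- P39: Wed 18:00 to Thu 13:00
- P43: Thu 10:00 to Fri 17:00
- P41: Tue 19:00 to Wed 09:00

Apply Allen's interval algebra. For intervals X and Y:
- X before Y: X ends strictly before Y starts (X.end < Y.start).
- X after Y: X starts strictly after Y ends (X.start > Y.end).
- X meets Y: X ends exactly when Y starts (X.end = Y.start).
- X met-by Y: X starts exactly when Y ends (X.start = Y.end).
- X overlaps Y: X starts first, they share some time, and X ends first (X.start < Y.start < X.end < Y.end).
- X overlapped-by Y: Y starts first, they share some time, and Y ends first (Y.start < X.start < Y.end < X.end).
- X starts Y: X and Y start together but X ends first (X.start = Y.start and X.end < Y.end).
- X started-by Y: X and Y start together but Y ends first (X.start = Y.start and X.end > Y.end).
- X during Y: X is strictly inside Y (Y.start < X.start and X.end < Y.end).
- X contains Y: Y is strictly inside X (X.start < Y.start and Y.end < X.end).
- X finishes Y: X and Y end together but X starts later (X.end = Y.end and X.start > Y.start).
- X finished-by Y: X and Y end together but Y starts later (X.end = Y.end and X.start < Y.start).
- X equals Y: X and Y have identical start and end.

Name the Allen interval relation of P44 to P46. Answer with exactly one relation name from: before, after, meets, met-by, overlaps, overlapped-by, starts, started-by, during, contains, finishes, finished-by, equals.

overlapped-by

P44 = [Thu 15:00, Sun 12:00]; P46 = [Wed 16:00, Sun 01:00].
Compare endpoints: P44.start > P46.start, P44.start < P46.end, P44.end > P46.start, P44.end > P46.end.
That pattern is 'overlapped-by'.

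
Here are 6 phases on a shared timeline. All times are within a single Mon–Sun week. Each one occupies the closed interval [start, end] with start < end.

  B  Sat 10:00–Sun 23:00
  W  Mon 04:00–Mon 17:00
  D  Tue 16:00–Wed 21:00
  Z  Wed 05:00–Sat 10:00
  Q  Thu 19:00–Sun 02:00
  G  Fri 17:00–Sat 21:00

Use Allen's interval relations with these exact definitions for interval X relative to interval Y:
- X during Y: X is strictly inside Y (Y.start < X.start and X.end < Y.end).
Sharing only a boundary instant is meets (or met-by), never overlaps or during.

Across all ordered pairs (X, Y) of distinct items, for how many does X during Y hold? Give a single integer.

1

Checking all 30 ordered pairs for relation 'during'; matching pairs in alphabetical order:
(G, Q): G during Q ✓
Count: 1.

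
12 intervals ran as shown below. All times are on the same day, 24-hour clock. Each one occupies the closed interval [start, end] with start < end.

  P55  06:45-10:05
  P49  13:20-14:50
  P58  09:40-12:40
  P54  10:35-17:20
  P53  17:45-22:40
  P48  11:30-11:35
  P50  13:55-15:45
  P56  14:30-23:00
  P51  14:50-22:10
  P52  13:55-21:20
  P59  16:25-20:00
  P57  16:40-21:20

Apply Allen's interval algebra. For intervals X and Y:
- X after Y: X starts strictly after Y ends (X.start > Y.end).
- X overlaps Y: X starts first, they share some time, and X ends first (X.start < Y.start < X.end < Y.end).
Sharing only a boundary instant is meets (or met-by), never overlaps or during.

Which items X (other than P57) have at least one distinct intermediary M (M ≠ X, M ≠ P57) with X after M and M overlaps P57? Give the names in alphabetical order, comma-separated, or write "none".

Target P57 = [16:40, 21:20].
Intermediaries M with M overlaps P57: P54, P59.
Via P54 — items with X after P54: P53.
Via P59 — items with X after P59: none.
Union: P53.

P53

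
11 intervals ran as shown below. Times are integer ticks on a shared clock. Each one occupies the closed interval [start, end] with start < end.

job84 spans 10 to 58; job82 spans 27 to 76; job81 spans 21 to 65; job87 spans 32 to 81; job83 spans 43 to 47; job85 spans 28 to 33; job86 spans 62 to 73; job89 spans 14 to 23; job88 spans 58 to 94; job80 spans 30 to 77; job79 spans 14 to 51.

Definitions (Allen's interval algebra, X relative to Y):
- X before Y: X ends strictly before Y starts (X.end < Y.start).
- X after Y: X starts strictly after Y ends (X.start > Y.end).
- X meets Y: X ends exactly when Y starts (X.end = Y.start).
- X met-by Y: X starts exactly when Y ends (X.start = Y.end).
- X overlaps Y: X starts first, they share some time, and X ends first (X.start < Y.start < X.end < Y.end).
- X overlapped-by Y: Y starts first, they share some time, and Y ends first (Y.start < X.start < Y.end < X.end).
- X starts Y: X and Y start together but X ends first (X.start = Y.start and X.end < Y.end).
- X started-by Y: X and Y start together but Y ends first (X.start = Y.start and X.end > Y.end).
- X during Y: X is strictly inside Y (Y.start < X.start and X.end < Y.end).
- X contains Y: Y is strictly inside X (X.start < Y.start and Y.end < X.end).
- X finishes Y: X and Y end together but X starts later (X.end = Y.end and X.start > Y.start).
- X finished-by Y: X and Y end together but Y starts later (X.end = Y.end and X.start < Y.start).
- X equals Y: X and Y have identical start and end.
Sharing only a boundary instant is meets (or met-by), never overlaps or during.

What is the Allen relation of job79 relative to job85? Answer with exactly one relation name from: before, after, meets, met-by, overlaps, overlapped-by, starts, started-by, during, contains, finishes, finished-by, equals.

contains

job79 = [14, 51]; job85 = [28, 33].
Compare endpoints: job79.start < job85.start, job79.start < job85.end, job79.end > job85.start, job79.end > job85.end.
That pattern is 'contains'.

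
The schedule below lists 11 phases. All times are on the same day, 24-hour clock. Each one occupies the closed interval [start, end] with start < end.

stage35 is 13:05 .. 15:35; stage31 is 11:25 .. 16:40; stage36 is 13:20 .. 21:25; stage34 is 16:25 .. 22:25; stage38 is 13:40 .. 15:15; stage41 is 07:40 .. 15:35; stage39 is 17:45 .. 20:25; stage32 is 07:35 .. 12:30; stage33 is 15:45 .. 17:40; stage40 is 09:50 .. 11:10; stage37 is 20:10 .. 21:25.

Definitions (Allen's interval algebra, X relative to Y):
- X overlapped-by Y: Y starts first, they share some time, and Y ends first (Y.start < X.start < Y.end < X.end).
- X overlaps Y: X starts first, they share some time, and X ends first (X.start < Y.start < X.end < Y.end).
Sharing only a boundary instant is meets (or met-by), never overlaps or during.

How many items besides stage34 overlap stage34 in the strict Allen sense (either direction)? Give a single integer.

3

Target stage34 = [16:25, 22:25].
stage31 [11:25, 16:40] → overlaps → counts.
stage32 [07:35, 12:30] → before → no.
stage33 [15:45, 17:40] → overlaps → counts.
stage35 [13:05, 15:35] → before → no.
stage36 [13:20, 21:25] → overlaps → counts.
stage37 [20:10, 21:25] → during → no.
stage38 [13:40, 15:15] → before → no.
stage39 [17:45, 20:25] → during → no.
stage40 [09:50, 11:10] → before → no.
stage41 [07:40, 15:35] → before → no.
Total: 3.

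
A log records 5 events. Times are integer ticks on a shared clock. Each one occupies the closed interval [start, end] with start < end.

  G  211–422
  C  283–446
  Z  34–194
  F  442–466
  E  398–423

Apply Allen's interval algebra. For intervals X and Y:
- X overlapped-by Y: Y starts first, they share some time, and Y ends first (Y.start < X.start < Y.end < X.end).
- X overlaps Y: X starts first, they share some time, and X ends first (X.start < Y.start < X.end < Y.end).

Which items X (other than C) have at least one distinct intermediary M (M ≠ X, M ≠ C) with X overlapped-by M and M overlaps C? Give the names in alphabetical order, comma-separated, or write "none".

Target C = [283, 446].
Intermediaries M with M overlaps C: G.
Via G — items with X overlapped-by G: E.
Union: E.

E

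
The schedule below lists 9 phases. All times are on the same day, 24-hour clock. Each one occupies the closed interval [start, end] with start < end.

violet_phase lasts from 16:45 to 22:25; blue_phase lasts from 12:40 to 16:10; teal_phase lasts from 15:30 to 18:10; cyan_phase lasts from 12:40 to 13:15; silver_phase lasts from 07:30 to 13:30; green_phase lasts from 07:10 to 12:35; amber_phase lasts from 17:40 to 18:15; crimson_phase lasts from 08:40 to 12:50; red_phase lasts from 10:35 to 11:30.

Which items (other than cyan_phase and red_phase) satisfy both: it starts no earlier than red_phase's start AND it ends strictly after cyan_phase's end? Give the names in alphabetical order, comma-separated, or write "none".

amber_phase, blue_phase, teal_phase, violet_phase

Conditions: its start is no earlier than red_phase's start (X.start >= 10:35) AND its end is strictly after cyan_phase's end (X.end > 13:15).
amber_phase: start 17:40 >= 10:35? ✓; end 18:15 > 13:15? ✓ → yes.
blue_phase: start 12:40 >= 10:35? ✓; end 16:10 > 13:15? ✓ → yes.
crimson_phase: start 08:40 >= 10:35? ✗; end 12:50 > 13:15? ✗ → no.
green_phase: start 07:10 >= 10:35? ✗; end 12:35 > 13:15? ✗ → no.
silver_phase: start 07:30 >= 10:35? ✗; end 13:30 > 13:15? ✓ → no.
teal_phase: start 15:30 >= 10:35? ✓; end 18:10 > 13:15? ✓ → yes.
violet_phase: start 16:45 >= 10:35? ✓; end 22:25 > 13:15? ✓ → yes.
Result: amber_phase, blue_phase, teal_phase, violet_phase.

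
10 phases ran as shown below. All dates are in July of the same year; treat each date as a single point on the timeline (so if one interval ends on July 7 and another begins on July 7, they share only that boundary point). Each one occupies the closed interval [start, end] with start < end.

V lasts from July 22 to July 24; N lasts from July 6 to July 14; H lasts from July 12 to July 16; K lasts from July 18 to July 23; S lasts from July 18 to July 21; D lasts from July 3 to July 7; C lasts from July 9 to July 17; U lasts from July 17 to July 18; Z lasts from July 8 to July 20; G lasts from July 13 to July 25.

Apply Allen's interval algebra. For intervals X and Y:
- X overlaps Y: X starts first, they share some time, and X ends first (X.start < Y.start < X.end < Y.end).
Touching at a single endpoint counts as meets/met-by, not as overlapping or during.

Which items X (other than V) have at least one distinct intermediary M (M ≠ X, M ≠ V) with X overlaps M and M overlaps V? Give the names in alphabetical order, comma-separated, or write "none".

Target V = [July 22, July 24].
Intermediaries M with M overlaps V: K.
Via K — items with X overlaps K: Z.
Union: Z.

Z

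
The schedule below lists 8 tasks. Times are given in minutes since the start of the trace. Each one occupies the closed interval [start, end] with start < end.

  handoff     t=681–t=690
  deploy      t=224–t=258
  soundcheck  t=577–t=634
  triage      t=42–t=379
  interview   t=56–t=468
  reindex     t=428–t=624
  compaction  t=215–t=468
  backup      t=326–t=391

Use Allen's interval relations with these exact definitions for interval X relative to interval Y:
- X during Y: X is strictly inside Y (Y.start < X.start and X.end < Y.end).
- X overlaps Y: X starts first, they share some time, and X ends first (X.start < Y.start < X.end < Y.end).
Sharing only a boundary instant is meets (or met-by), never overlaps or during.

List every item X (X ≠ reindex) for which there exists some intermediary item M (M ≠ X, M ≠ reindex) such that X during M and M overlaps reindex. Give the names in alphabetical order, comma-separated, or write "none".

backup, deploy

Target reindex = [t=428, t=624].
Intermediaries M with M overlaps reindex: compaction, interview.
Via compaction — items with X during compaction: backup, deploy.
Via interview — items with X during interview: backup, deploy.
Union: backup, deploy.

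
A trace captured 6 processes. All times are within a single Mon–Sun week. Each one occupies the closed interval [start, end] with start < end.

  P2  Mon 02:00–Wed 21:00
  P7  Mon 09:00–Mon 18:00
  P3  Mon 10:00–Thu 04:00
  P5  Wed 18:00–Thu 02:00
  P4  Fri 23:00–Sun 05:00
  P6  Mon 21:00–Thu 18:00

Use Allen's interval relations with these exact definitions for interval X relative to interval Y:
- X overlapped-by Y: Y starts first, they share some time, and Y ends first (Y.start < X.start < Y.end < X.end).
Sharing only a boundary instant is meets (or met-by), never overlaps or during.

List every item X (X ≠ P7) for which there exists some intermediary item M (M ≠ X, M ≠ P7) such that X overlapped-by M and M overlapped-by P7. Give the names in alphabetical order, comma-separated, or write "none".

Target P7 = [Mon 09:00, Mon 18:00].
Intermediaries M with M overlapped-by P7: P3.
Via P3 — items with X overlapped-by P3: P6.
Union: P6.

P6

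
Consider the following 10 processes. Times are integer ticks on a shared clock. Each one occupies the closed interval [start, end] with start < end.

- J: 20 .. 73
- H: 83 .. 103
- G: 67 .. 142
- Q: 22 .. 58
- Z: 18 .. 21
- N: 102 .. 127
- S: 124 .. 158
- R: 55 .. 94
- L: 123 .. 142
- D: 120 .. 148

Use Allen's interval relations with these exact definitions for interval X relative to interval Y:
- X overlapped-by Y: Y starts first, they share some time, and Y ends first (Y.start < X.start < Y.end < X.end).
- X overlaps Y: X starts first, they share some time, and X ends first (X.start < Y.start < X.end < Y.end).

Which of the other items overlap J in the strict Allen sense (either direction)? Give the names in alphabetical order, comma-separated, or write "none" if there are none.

G, R, Z

Target J = [20, 73].
D [120, 148] → after → no.
G [67, 142] → overlapped-by → yes.
H [83, 103] → after → no.
L [123, 142] → after → no.
N [102, 127] → after → no.
Q [22, 58] → during → no.
R [55, 94] → overlapped-by → yes.
S [124, 158] → after → no.
Z [18, 21] → overlaps → yes.
Result: G, R, Z.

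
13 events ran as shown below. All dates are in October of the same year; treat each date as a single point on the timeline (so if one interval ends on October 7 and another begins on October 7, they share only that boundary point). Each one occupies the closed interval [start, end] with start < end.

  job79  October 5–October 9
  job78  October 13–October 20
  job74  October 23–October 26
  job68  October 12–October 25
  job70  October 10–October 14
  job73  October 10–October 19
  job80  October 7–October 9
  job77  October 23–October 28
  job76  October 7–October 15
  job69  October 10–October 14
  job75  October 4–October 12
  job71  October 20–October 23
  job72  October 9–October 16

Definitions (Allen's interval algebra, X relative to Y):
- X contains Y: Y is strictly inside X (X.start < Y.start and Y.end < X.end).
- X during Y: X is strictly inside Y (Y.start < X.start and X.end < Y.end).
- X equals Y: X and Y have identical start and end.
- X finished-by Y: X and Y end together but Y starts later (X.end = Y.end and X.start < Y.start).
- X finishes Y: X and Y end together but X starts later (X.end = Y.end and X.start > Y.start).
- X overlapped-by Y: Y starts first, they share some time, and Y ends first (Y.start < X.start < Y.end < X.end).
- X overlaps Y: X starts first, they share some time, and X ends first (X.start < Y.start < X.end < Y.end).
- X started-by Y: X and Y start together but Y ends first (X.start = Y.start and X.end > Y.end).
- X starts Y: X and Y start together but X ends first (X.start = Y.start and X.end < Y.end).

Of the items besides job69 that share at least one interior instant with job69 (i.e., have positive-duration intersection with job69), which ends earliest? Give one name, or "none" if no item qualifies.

Target job69 = [October 10, October 14].
job68 [October 12, October 25] → overlapped-by → candidate.
job70 [October 10, October 14] → equals → candidate.
job71 [October 20, October 23] → after → excluded.
job72 [October 9, October 16] → contains → candidate.
job73 [October 10, October 19] → started-by → candidate.
job74 [October 23, October 26] → after → excluded.
job75 [October 4, October 12] → overlaps → candidate.
job76 [October 7, October 15] → contains → candidate.
job77 [October 23, October 28] → after → excluded.
job78 [October 13, October 20] → overlapped-by → candidate.
job79 [October 5, October 9] → before → excluded.
job80 [October 7, October 9] → before → excluded.
Among candidates, earliest end is October 12 → job75.

job75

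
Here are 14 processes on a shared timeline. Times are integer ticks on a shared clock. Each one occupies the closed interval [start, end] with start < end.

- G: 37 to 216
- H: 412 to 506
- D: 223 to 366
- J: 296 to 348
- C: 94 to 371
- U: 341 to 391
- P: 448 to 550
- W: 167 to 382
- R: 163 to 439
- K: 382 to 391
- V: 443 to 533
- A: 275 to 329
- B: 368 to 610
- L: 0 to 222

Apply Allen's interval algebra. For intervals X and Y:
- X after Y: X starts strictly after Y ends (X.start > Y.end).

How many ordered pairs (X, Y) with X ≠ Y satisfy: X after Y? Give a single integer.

Checking all 182 ordered pairs for relation 'after'; matching pairs in alphabetical order:
(A, G): A after G ✓
(A, L): A after L ✓
(B, A): B after A ✓
(B, D): B after D ✓
(B, G): B after G ✓
(B, J): B after J ✓
(B, L): B after L ✓
(D, G): D after G ✓
(D, L): D after L ✓
(H, A): H after A ✓
(H, C): H after C ✓
(H, D): H after D ✓
(H, G): H after G ✓
(H, J): H after J ✓
(H, K): H after K ✓
(H, L): H after L ✓
(H, U): H after U ✓
(H, W): H after W ✓
(J, G): J after G ✓
(J, L): J after L ✓
(K, A): K after A ✓
(K, C): K after C ✓
(K, D): K after D ✓
(K, G): K after G ✓
... plus 25 further pairs not listed.
Count: 49.

49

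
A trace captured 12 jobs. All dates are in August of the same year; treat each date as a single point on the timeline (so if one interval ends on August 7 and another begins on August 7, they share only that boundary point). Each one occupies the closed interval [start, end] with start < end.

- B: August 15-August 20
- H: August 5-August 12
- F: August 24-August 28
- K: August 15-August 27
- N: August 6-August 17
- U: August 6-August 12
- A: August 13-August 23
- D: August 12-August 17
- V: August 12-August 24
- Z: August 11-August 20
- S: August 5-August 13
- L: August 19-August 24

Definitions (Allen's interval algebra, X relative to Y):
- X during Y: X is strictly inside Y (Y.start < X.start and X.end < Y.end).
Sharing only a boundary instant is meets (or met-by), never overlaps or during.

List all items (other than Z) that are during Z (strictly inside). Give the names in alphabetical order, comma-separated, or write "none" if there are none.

Target Z = [August 11, August 20].
A [August 13, August 23] → overlapped-by → no.
B [August 15, August 20] → finishes → no.
D [August 12, August 17] → during → yes.
F [August 24, August 28] → after → no.
H [August 5, August 12] → overlaps → no.
K [August 15, August 27] → overlapped-by → no.
L [August 19, August 24] → overlapped-by → no.
N [August 6, August 17] → overlaps → no.
S [August 5, August 13] → overlaps → no.
U [August 6, August 12] → overlaps → no.
V [August 12, August 24] → overlapped-by → no.
Result: D.

D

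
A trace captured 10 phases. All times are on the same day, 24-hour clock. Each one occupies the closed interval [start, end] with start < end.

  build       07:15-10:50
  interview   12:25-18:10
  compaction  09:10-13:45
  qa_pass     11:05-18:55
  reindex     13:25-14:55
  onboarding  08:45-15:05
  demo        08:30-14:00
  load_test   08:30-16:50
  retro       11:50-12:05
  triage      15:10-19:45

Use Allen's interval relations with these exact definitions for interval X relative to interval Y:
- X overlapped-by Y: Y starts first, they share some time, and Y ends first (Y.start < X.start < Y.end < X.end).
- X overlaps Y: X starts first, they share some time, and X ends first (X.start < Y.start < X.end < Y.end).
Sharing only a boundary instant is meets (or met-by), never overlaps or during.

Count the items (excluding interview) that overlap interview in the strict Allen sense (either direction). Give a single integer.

Target interview = [12:25, 18:10].
build [07:15, 10:50] → before → no.
compaction [09:10, 13:45] → overlaps → counts.
demo [08:30, 14:00] → overlaps → counts.
load_test [08:30, 16:50] → overlaps → counts.
onboarding [08:45, 15:05] → overlaps → counts.
qa_pass [11:05, 18:55] → contains → no.
reindex [13:25, 14:55] → during → no.
retro [11:50, 12:05] → before → no.
triage [15:10, 19:45] → overlapped-by → counts.
Total: 5.

5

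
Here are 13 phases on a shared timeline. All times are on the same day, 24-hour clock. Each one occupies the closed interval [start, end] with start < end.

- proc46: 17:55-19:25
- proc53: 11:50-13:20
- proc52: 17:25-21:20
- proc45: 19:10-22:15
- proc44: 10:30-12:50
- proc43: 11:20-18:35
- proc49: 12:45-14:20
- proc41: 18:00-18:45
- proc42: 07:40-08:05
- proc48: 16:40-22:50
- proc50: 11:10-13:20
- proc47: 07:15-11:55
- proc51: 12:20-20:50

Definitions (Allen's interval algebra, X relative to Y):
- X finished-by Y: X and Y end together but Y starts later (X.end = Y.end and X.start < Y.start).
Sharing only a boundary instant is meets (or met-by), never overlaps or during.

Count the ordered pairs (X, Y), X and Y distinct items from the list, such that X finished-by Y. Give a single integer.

1

Checking all 156 ordered pairs for relation 'finished-by'; matching pairs in alphabetical order:
(proc50, proc53): proc50 finished-by proc53 ✓
Count: 1.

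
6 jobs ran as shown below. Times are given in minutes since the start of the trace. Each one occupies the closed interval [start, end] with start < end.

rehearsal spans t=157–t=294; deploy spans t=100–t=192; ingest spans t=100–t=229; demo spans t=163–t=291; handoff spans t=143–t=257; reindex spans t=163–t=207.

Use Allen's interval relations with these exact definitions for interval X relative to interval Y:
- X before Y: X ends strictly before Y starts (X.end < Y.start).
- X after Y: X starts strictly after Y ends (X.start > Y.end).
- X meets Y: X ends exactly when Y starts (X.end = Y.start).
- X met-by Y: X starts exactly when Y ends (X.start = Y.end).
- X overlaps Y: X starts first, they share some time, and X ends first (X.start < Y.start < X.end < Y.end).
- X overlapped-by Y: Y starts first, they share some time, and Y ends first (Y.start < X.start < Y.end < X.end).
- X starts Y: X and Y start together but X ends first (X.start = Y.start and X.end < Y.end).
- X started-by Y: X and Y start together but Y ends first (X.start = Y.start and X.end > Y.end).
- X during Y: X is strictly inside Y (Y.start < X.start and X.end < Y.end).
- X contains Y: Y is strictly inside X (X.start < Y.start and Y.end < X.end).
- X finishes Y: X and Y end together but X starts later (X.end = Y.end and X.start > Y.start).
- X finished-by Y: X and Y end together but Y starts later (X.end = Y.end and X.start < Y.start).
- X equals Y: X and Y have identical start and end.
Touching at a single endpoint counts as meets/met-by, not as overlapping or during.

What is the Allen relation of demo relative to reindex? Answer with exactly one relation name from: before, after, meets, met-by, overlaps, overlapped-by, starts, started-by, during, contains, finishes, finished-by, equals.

demo = [t=163, t=291]; reindex = [t=163, t=207].
Compare endpoints: demo.start = reindex.start, demo.start < reindex.end, demo.end > reindex.start, demo.end > reindex.end.
That pattern is 'started-by'.

started-by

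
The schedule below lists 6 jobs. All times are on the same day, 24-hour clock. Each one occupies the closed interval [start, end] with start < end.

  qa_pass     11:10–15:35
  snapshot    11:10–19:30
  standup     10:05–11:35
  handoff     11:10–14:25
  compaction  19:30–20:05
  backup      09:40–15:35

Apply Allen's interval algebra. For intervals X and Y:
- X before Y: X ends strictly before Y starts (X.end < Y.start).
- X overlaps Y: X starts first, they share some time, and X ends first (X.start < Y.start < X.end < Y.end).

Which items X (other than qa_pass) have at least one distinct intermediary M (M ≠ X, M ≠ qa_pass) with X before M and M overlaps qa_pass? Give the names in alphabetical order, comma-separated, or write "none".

none

Target qa_pass = [11:10, 15:35].
Intermediaries M with M overlaps qa_pass: standup.
Via standup — items with X before standup: none.
Union: none.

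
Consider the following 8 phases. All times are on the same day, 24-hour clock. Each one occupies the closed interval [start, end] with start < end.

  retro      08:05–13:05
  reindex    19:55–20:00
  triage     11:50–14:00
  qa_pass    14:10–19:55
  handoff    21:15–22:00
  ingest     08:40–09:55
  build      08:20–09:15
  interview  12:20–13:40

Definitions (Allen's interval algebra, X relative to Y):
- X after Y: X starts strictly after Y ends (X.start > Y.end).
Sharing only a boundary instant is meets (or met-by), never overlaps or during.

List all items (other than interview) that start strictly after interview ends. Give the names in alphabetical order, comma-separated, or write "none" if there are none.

handoff, qa_pass, reindex

Target interview = [12:20, 13:40].
build [08:20, 09:15] → before → no.
handoff [21:15, 22:00] → after → yes.
ingest [08:40, 09:55] → before → no.
qa_pass [14:10, 19:55] → after → yes.
reindex [19:55, 20:00] → after → yes.
retro [08:05, 13:05] → overlaps → no.
triage [11:50, 14:00] → contains → no.
Result: handoff, qa_pass, reindex.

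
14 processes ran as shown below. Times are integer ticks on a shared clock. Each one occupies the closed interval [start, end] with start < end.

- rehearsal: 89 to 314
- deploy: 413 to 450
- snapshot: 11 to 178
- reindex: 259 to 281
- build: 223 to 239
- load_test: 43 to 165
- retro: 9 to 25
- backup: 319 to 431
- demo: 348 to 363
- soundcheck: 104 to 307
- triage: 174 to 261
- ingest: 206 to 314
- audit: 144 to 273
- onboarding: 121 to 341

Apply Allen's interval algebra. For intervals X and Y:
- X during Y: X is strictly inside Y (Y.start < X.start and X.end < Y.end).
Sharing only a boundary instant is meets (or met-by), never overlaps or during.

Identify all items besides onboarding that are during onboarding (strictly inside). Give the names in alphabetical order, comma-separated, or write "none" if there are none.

Target onboarding = [121, 341].
audit [144, 273] → during → yes.
backup [319, 431] → overlapped-by → no.
build [223, 239] → during → yes.
demo [348, 363] → after → no.
deploy [413, 450] → after → no.
ingest [206, 314] → during → yes.
load_test [43, 165] → overlaps → no.
rehearsal [89, 314] → overlaps → no.
reindex [259, 281] → during → yes.
retro [9, 25] → before → no.
snapshot [11, 178] → overlaps → no.
soundcheck [104, 307] → overlaps → no.
triage [174, 261] → during → yes.
Result: audit, build, ingest, reindex, triage.

audit, build, ingest, reindex, triage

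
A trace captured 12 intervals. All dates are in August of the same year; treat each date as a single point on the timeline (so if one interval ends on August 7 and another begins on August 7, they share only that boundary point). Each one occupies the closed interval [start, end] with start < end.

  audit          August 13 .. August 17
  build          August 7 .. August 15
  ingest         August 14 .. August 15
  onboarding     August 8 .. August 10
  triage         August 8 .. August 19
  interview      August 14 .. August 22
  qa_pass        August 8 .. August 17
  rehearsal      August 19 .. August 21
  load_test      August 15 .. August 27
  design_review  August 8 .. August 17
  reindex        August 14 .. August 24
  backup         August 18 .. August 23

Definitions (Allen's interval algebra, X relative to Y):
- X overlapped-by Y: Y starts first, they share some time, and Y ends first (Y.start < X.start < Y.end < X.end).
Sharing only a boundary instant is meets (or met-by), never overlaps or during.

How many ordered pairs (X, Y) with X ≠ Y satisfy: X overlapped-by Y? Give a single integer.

Checking all 132 ordered pairs for relation 'overlapped-by'; matching pairs in alphabetical order:
(audit, build): audit overlapped-by build ✓
(backup, interview): backup overlapped-by interview ✓
(backup, triage): backup overlapped-by triage ✓
(design_review, build): design_review overlapped-by build ✓
(interview, audit): interview overlapped-by audit ✓
(interview, build): interview overlapped-by build ✓
(interview, design_review): interview overlapped-by design_review ✓
(interview, qa_pass): interview overlapped-by qa_pass ✓
(interview, triage): interview overlapped-by triage ✓
(load_test, audit): load_test overlapped-by audit ✓
(load_test, design_review): load_test overlapped-by design_review ✓
(load_test, interview): load_test overlapped-by interview ✓
(load_test, qa_pass): load_test overlapped-by qa_pass ✓
(load_test, reindex): load_test overlapped-by reindex ✓
(load_test, triage): load_test overlapped-by triage ✓
(qa_pass, build): qa_pass overlapped-by build ✓
(reindex, audit): reindex overlapped-by audit ✓
(reindex, build): reindex overlapped-by build ✓
(reindex, design_review): reindex overlapped-by design_review ✓
(reindex, qa_pass): reindex overlapped-by qa_pass ✓
(reindex, triage): reindex overlapped-by triage ✓
(triage, build): triage overlapped-by build ✓
Count: 22.

22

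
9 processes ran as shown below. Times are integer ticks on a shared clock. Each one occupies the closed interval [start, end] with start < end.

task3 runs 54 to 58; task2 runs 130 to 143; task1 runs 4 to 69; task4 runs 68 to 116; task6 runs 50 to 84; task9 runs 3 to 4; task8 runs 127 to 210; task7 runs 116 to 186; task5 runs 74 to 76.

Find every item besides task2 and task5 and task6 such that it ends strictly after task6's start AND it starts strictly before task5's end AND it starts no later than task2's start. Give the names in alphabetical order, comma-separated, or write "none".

Conditions: its end is strictly after task6's start (X.end > 50) AND its start is strictly before task5's end (X.start < 76) AND its start is no later than task2's start (X.start <= 130).
task1: end 69 > 50? ✓; start 4 < 76? ✓; start 4 <= 130? ✓ → yes.
task3: end 58 > 50? ✓; start 54 < 76? ✓; start 54 <= 130? ✓ → yes.
task4: end 116 > 50? ✓; start 68 < 76? ✓; start 68 <= 130? ✓ → yes.
task7: end 186 > 50? ✓; start 116 < 76? ✗; start 116 <= 130? ✓ → no.
task8: end 210 > 50? ✓; start 127 < 76? ✗; start 127 <= 130? ✓ → no.
task9: end 4 > 50? ✗; start 3 < 76? ✓; start 3 <= 130? ✓ → no.
Result: task1, task3, task4.

task1, task3, task4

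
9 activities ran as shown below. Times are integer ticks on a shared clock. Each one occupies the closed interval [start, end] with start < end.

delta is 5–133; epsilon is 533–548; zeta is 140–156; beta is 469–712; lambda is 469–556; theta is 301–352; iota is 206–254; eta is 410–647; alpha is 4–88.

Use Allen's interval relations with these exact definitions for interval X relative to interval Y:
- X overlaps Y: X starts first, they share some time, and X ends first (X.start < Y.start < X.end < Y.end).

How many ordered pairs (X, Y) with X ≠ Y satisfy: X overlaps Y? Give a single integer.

Checking all 72 ordered pairs for relation 'overlaps'; matching pairs in alphabetical order:
(alpha, delta): alpha overlaps delta ✓
(eta, beta): eta overlaps beta ✓
Count: 2.

2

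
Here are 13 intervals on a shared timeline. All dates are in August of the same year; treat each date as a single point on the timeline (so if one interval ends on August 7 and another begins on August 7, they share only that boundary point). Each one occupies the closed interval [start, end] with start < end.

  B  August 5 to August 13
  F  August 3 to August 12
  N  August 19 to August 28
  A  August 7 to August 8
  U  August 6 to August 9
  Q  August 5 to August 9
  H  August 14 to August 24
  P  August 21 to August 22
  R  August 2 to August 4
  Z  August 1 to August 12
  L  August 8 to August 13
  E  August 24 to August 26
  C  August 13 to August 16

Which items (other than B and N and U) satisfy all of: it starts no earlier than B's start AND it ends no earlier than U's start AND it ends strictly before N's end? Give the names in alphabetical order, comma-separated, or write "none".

A, C, E, H, L, P, Q

Conditions: its start is no earlier than B's start (X.start >= August 5) AND its end is no earlier than U's start (X.end >= August 6) AND its end is strictly before N's end (X.end < August 28).
A: start August 7 >= August 5? ✓; end August 8 >= August 6? ✓; end August 8 < August 28? ✓ → yes.
C: start August 13 >= August 5? ✓; end August 16 >= August 6? ✓; end August 16 < August 28? ✓ → yes.
E: start August 24 >= August 5? ✓; end August 26 >= August 6? ✓; end August 26 < August 28? ✓ → yes.
F: start August 3 >= August 5? ✗; end August 12 >= August 6? ✓; end August 12 < August 28? ✓ → no.
H: start August 14 >= August 5? ✓; end August 24 >= August 6? ✓; end August 24 < August 28? ✓ → yes.
L: start August 8 >= August 5? ✓; end August 13 >= August 6? ✓; end August 13 < August 28? ✓ → yes.
P: start August 21 >= August 5? ✓; end August 22 >= August 6? ✓; end August 22 < August 28? ✓ → yes.
Q: start August 5 >= August 5? ✓; end August 9 >= August 6? ✓; end August 9 < August 28? ✓ → yes.
R: start August 2 >= August 5? ✗; end August 4 >= August 6? ✗; end August 4 < August 28? ✓ → no.
Z: start August 1 >= August 5? ✗; end August 12 >= August 6? ✓; end August 12 < August 28? ✓ → no.
Result: A, C, E, H, L, P, Q.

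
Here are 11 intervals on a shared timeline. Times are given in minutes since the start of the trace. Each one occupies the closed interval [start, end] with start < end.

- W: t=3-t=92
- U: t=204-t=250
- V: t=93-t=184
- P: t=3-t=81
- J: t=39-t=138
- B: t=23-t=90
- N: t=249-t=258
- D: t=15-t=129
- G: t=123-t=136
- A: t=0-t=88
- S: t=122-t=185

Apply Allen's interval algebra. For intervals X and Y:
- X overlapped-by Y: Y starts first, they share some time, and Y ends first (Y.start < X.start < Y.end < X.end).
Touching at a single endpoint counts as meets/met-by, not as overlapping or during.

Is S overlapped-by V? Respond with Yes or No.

S = [t=122, t=185], V = [t=93, t=184].
Actual relation of S to V: overlapped-by.
Asked whether 'overlapped-by' holds → Yes.

Yes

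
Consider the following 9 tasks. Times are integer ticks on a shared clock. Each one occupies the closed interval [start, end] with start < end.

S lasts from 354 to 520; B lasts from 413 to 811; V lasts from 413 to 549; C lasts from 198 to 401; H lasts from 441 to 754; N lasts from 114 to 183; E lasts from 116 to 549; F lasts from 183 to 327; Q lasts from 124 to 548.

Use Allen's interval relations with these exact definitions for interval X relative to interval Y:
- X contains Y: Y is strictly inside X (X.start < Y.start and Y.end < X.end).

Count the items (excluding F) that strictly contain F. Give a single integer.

2

Target F = [183, 327].
B [413, 811] → after → no.
C [198, 401] → overlapped-by → no.
E [116, 549] → contains → counts.
H [441, 754] → after → no.
N [114, 183] → meets → no.
Q [124, 548] → contains → counts.
S [354, 520] → after → no.
V [413, 549] → after → no.
Total: 2.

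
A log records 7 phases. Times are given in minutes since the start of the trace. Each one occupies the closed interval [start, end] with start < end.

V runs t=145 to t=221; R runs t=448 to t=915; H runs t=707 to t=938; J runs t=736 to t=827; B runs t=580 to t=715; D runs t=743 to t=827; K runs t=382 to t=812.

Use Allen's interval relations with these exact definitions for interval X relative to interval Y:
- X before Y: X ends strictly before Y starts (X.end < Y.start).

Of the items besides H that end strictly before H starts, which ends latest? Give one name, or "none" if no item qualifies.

V

Target H = [t=707, t=938].
B [t=580, t=715] → overlaps → excluded.
D [t=743, t=827] → during → excluded.
J [t=736, t=827] → during → excluded.
K [t=382, t=812] → overlaps → excluded.
R [t=448, t=915] → overlaps → excluded.
V [t=145, t=221] → before → candidate.
Among candidates, latest end is t=221 → V.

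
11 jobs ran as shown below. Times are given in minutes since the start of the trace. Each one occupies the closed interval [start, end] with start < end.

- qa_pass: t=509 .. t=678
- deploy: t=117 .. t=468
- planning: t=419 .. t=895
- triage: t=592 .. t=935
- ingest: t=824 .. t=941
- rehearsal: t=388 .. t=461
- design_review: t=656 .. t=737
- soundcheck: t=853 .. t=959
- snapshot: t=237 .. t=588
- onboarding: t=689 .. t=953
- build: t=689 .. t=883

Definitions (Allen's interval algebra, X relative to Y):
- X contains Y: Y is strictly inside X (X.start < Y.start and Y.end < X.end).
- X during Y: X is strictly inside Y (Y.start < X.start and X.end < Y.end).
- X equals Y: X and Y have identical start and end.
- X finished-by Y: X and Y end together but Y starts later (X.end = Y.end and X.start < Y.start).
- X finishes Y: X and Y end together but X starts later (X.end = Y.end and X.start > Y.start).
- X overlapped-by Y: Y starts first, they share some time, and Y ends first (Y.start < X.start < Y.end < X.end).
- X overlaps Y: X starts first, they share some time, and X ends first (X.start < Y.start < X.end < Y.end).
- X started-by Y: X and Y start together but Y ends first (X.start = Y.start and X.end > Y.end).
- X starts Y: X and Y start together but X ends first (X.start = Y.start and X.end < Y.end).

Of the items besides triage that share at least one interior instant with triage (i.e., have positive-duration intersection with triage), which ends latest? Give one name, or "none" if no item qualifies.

Target triage = [t=592, t=935].
build [t=689, t=883] → during → candidate.
deploy [t=117, t=468] → before → excluded.
design_review [t=656, t=737] → during → candidate.
ingest [t=824, t=941] → overlapped-by → candidate.
onboarding [t=689, t=953] → overlapped-by → candidate.
planning [t=419, t=895] → overlaps → candidate.
qa_pass [t=509, t=678] → overlaps → candidate.
rehearsal [t=388, t=461] → before → excluded.
snapshot [t=237, t=588] → before → excluded.
soundcheck [t=853, t=959] → overlapped-by → candidate.
Among candidates, latest end is t=959 → soundcheck.

soundcheck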